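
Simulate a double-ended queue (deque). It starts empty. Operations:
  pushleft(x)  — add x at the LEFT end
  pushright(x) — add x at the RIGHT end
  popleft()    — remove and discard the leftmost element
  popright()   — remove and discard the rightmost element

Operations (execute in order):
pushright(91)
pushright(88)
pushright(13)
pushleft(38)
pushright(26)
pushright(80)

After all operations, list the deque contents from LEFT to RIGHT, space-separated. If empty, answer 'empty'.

Answer: 38 91 88 13 26 80

Derivation:
pushright(91): [91]
pushright(88): [91, 88]
pushright(13): [91, 88, 13]
pushleft(38): [38, 91, 88, 13]
pushright(26): [38, 91, 88, 13, 26]
pushright(80): [38, 91, 88, 13, 26, 80]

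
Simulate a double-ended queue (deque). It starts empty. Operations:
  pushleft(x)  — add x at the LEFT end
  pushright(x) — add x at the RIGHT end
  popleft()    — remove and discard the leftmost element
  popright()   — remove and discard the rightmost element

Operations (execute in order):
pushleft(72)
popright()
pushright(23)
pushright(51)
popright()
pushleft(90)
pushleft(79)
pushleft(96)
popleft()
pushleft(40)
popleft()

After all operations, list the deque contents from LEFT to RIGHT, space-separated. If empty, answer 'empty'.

pushleft(72): [72]
popright(): []
pushright(23): [23]
pushright(51): [23, 51]
popright(): [23]
pushleft(90): [90, 23]
pushleft(79): [79, 90, 23]
pushleft(96): [96, 79, 90, 23]
popleft(): [79, 90, 23]
pushleft(40): [40, 79, 90, 23]
popleft(): [79, 90, 23]

Answer: 79 90 23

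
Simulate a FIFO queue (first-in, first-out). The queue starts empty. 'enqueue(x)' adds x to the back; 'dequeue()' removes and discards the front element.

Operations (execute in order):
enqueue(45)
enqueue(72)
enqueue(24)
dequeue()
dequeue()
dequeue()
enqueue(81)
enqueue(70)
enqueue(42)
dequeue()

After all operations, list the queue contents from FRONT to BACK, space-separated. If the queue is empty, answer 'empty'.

enqueue(45): [45]
enqueue(72): [45, 72]
enqueue(24): [45, 72, 24]
dequeue(): [72, 24]
dequeue(): [24]
dequeue(): []
enqueue(81): [81]
enqueue(70): [81, 70]
enqueue(42): [81, 70, 42]
dequeue(): [70, 42]

Answer: 70 42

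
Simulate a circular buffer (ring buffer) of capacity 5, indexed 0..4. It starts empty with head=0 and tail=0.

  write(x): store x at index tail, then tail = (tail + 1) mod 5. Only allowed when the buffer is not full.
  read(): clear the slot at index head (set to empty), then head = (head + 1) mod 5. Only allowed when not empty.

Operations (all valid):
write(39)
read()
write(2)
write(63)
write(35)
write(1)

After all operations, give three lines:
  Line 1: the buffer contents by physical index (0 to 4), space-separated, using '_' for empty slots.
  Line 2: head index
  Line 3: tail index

write(39): buf=[39 _ _ _ _], head=0, tail=1, size=1
read(): buf=[_ _ _ _ _], head=1, tail=1, size=0
write(2): buf=[_ 2 _ _ _], head=1, tail=2, size=1
write(63): buf=[_ 2 63 _ _], head=1, tail=3, size=2
write(35): buf=[_ 2 63 35 _], head=1, tail=4, size=3
write(1): buf=[_ 2 63 35 1], head=1, tail=0, size=4

Answer: _ 2 63 35 1
1
0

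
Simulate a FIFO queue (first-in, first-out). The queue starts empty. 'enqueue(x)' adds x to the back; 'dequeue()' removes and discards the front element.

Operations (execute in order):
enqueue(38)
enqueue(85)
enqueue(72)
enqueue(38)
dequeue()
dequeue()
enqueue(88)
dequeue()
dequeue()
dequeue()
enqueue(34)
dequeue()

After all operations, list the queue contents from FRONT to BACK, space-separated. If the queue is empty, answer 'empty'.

Answer: empty

Derivation:
enqueue(38): [38]
enqueue(85): [38, 85]
enqueue(72): [38, 85, 72]
enqueue(38): [38, 85, 72, 38]
dequeue(): [85, 72, 38]
dequeue(): [72, 38]
enqueue(88): [72, 38, 88]
dequeue(): [38, 88]
dequeue(): [88]
dequeue(): []
enqueue(34): [34]
dequeue(): []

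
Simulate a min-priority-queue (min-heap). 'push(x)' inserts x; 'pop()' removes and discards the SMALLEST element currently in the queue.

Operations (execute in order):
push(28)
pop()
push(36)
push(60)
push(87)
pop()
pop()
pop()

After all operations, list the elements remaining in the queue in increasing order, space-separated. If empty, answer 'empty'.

push(28): heap contents = [28]
pop() → 28: heap contents = []
push(36): heap contents = [36]
push(60): heap contents = [36, 60]
push(87): heap contents = [36, 60, 87]
pop() → 36: heap contents = [60, 87]
pop() → 60: heap contents = [87]
pop() → 87: heap contents = []

Answer: empty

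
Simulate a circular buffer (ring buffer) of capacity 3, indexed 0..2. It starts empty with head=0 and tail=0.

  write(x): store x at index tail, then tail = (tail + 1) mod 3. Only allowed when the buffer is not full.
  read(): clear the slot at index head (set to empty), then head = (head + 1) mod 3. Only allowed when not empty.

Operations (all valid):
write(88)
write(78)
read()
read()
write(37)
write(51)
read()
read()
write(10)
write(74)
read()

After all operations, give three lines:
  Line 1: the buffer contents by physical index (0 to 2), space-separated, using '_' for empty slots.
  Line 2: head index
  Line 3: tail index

Answer: _ _ 74
2
0

Derivation:
write(88): buf=[88 _ _], head=0, tail=1, size=1
write(78): buf=[88 78 _], head=0, tail=2, size=2
read(): buf=[_ 78 _], head=1, tail=2, size=1
read(): buf=[_ _ _], head=2, tail=2, size=0
write(37): buf=[_ _ 37], head=2, tail=0, size=1
write(51): buf=[51 _ 37], head=2, tail=1, size=2
read(): buf=[51 _ _], head=0, tail=1, size=1
read(): buf=[_ _ _], head=1, tail=1, size=0
write(10): buf=[_ 10 _], head=1, tail=2, size=1
write(74): buf=[_ 10 74], head=1, tail=0, size=2
read(): buf=[_ _ 74], head=2, tail=0, size=1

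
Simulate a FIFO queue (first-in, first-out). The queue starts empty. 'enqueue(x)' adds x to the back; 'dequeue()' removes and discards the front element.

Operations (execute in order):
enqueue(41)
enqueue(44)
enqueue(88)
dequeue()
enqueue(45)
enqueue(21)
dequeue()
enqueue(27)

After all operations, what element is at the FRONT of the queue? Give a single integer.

Answer: 88

Derivation:
enqueue(41): queue = [41]
enqueue(44): queue = [41, 44]
enqueue(88): queue = [41, 44, 88]
dequeue(): queue = [44, 88]
enqueue(45): queue = [44, 88, 45]
enqueue(21): queue = [44, 88, 45, 21]
dequeue(): queue = [88, 45, 21]
enqueue(27): queue = [88, 45, 21, 27]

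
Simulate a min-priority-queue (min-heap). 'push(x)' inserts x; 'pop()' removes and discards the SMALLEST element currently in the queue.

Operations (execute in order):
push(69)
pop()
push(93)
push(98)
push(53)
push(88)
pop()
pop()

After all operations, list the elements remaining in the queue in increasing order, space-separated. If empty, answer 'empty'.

Answer: 93 98

Derivation:
push(69): heap contents = [69]
pop() → 69: heap contents = []
push(93): heap contents = [93]
push(98): heap contents = [93, 98]
push(53): heap contents = [53, 93, 98]
push(88): heap contents = [53, 88, 93, 98]
pop() → 53: heap contents = [88, 93, 98]
pop() → 88: heap contents = [93, 98]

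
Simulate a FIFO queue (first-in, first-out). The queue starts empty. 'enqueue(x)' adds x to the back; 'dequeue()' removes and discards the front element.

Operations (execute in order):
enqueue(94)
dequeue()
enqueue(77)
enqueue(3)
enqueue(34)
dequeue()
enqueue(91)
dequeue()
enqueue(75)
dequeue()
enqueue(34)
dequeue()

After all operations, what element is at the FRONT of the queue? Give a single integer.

Answer: 75

Derivation:
enqueue(94): queue = [94]
dequeue(): queue = []
enqueue(77): queue = [77]
enqueue(3): queue = [77, 3]
enqueue(34): queue = [77, 3, 34]
dequeue(): queue = [3, 34]
enqueue(91): queue = [3, 34, 91]
dequeue(): queue = [34, 91]
enqueue(75): queue = [34, 91, 75]
dequeue(): queue = [91, 75]
enqueue(34): queue = [91, 75, 34]
dequeue(): queue = [75, 34]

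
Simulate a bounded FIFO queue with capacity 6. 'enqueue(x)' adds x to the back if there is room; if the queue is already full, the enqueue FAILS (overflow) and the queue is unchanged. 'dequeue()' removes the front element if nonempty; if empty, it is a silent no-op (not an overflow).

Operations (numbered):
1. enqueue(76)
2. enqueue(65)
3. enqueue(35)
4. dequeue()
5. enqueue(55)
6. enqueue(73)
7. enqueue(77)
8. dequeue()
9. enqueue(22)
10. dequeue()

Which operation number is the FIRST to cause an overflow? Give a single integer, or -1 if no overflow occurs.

1. enqueue(76): size=1
2. enqueue(65): size=2
3. enqueue(35): size=3
4. dequeue(): size=2
5. enqueue(55): size=3
6. enqueue(73): size=4
7. enqueue(77): size=5
8. dequeue(): size=4
9. enqueue(22): size=5
10. dequeue(): size=4

Answer: -1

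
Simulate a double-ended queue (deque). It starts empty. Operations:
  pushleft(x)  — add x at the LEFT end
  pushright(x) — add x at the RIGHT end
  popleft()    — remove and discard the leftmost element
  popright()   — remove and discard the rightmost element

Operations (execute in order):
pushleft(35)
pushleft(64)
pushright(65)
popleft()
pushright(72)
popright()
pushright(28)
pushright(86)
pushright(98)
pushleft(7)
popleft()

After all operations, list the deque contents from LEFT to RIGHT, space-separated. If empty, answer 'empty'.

pushleft(35): [35]
pushleft(64): [64, 35]
pushright(65): [64, 35, 65]
popleft(): [35, 65]
pushright(72): [35, 65, 72]
popright(): [35, 65]
pushright(28): [35, 65, 28]
pushright(86): [35, 65, 28, 86]
pushright(98): [35, 65, 28, 86, 98]
pushleft(7): [7, 35, 65, 28, 86, 98]
popleft(): [35, 65, 28, 86, 98]

Answer: 35 65 28 86 98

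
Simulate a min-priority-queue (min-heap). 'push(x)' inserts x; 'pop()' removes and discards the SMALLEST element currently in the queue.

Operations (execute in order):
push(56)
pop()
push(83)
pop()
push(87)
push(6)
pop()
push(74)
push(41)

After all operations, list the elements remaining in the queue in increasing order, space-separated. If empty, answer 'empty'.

push(56): heap contents = [56]
pop() → 56: heap contents = []
push(83): heap contents = [83]
pop() → 83: heap contents = []
push(87): heap contents = [87]
push(6): heap contents = [6, 87]
pop() → 6: heap contents = [87]
push(74): heap contents = [74, 87]
push(41): heap contents = [41, 74, 87]

Answer: 41 74 87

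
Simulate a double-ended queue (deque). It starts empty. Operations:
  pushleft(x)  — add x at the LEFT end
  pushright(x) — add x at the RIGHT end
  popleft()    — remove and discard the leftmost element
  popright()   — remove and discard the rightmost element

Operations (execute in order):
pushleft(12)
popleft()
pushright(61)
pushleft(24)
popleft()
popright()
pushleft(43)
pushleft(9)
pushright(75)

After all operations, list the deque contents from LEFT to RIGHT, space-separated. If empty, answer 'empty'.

pushleft(12): [12]
popleft(): []
pushright(61): [61]
pushleft(24): [24, 61]
popleft(): [61]
popright(): []
pushleft(43): [43]
pushleft(9): [9, 43]
pushright(75): [9, 43, 75]

Answer: 9 43 75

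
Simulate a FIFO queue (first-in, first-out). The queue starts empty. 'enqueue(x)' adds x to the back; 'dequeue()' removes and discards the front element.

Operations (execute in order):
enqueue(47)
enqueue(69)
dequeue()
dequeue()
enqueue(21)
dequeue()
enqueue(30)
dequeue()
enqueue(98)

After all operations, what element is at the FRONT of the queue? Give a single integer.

Answer: 98

Derivation:
enqueue(47): queue = [47]
enqueue(69): queue = [47, 69]
dequeue(): queue = [69]
dequeue(): queue = []
enqueue(21): queue = [21]
dequeue(): queue = []
enqueue(30): queue = [30]
dequeue(): queue = []
enqueue(98): queue = [98]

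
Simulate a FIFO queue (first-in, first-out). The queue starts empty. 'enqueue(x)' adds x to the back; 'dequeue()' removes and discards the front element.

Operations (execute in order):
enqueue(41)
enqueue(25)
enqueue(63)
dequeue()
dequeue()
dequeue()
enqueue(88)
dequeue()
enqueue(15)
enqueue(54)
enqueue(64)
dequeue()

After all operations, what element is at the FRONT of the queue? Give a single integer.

Answer: 54

Derivation:
enqueue(41): queue = [41]
enqueue(25): queue = [41, 25]
enqueue(63): queue = [41, 25, 63]
dequeue(): queue = [25, 63]
dequeue(): queue = [63]
dequeue(): queue = []
enqueue(88): queue = [88]
dequeue(): queue = []
enqueue(15): queue = [15]
enqueue(54): queue = [15, 54]
enqueue(64): queue = [15, 54, 64]
dequeue(): queue = [54, 64]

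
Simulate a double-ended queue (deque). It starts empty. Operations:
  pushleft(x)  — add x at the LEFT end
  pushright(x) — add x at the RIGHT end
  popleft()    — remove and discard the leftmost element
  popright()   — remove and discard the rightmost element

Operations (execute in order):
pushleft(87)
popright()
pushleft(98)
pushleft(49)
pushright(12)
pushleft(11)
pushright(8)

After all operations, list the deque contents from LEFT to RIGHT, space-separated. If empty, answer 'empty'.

pushleft(87): [87]
popright(): []
pushleft(98): [98]
pushleft(49): [49, 98]
pushright(12): [49, 98, 12]
pushleft(11): [11, 49, 98, 12]
pushright(8): [11, 49, 98, 12, 8]

Answer: 11 49 98 12 8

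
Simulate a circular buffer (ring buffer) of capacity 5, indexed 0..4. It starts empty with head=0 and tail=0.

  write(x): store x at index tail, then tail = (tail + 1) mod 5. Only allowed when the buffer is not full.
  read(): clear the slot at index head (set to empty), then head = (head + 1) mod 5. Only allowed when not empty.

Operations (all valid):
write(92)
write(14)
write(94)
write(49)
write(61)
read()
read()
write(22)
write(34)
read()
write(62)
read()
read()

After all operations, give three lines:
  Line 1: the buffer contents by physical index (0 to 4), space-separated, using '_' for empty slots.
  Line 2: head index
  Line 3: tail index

write(92): buf=[92 _ _ _ _], head=0, tail=1, size=1
write(14): buf=[92 14 _ _ _], head=0, tail=2, size=2
write(94): buf=[92 14 94 _ _], head=0, tail=3, size=3
write(49): buf=[92 14 94 49 _], head=0, tail=4, size=4
write(61): buf=[92 14 94 49 61], head=0, tail=0, size=5
read(): buf=[_ 14 94 49 61], head=1, tail=0, size=4
read(): buf=[_ _ 94 49 61], head=2, tail=0, size=3
write(22): buf=[22 _ 94 49 61], head=2, tail=1, size=4
write(34): buf=[22 34 94 49 61], head=2, tail=2, size=5
read(): buf=[22 34 _ 49 61], head=3, tail=2, size=4
write(62): buf=[22 34 62 49 61], head=3, tail=3, size=5
read(): buf=[22 34 62 _ 61], head=4, tail=3, size=4
read(): buf=[22 34 62 _ _], head=0, tail=3, size=3

Answer: 22 34 62 _ _
0
3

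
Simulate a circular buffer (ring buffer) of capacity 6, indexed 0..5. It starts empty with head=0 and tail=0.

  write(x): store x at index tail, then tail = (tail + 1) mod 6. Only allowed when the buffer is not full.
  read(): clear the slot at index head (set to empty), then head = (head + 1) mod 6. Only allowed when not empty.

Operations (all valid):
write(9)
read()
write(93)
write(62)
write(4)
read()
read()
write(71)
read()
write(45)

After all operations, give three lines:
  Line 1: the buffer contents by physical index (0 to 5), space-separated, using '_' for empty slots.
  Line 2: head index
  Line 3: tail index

write(9): buf=[9 _ _ _ _ _], head=0, tail=1, size=1
read(): buf=[_ _ _ _ _ _], head=1, tail=1, size=0
write(93): buf=[_ 93 _ _ _ _], head=1, tail=2, size=1
write(62): buf=[_ 93 62 _ _ _], head=1, tail=3, size=2
write(4): buf=[_ 93 62 4 _ _], head=1, tail=4, size=3
read(): buf=[_ _ 62 4 _ _], head=2, tail=4, size=2
read(): buf=[_ _ _ 4 _ _], head=3, tail=4, size=1
write(71): buf=[_ _ _ 4 71 _], head=3, tail=5, size=2
read(): buf=[_ _ _ _ 71 _], head=4, tail=5, size=1
write(45): buf=[_ _ _ _ 71 45], head=4, tail=0, size=2

Answer: _ _ _ _ 71 45
4
0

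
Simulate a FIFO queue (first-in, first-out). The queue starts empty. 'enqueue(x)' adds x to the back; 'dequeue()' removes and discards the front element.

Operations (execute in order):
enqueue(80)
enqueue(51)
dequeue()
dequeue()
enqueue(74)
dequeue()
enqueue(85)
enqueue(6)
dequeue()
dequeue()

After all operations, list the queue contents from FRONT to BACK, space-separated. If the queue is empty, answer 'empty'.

Answer: empty

Derivation:
enqueue(80): [80]
enqueue(51): [80, 51]
dequeue(): [51]
dequeue(): []
enqueue(74): [74]
dequeue(): []
enqueue(85): [85]
enqueue(6): [85, 6]
dequeue(): [6]
dequeue(): []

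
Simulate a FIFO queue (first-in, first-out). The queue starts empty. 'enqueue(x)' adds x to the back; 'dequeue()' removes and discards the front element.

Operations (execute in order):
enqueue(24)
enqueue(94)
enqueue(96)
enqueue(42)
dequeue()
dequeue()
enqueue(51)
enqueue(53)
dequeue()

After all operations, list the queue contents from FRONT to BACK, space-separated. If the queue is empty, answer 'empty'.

enqueue(24): [24]
enqueue(94): [24, 94]
enqueue(96): [24, 94, 96]
enqueue(42): [24, 94, 96, 42]
dequeue(): [94, 96, 42]
dequeue(): [96, 42]
enqueue(51): [96, 42, 51]
enqueue(53): [96, 42, 51, 53]
dequeue(): [42, 51, 53]

Answer: 42 51 53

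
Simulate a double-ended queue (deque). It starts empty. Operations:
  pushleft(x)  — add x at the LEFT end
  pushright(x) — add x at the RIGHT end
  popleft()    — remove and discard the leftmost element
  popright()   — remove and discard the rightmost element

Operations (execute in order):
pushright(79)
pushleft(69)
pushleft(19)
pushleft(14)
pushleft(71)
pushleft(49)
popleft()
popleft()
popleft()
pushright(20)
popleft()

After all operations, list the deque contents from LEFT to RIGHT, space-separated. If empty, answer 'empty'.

Answer: 69 79 20

Derivation:
pushright(79): [79]
pushleft(69): [69, 79]
pushleft(19): [19, 69, 79]
pushleft(14): [14, 19, 69, 79]
pushleft(71): [71, 14, 19, 69, 79]
pushleft(49): [49, 71, 14, 19, 69, 79]
popleft(): [71, 14, 19, 69, 79]
popleft(): [14, 19, 69, 79]
popleft(): [19, 69, 79]
pushright(20): [19, 69, 79, 20]
popleft(): [69, 79, 20]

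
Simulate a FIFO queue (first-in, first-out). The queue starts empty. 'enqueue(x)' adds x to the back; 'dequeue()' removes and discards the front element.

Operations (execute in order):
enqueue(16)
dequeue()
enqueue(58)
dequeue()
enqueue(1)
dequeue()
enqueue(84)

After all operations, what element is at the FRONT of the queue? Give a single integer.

Answer: 84

Derivation:
enqueue(16): queue = [16]
dequeue(): queue = []
enqueue(58): queue = [58]
dequeue(): queue = []
enqueue(1): queue = [1]
dequeue(): queue = []
enqueue(84): queue = [84]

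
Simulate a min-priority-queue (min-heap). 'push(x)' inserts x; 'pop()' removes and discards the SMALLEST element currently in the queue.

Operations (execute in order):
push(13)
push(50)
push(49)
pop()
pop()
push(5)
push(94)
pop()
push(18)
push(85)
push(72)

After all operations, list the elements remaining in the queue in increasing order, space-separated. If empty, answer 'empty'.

Answer: 18 50 72 85 94

Derivation:
push(13): heap contents = [13]
push(50): heap contents = [13, 50]
push(49): heap contents = [13, 49, 50]
pop() → 13: heap contents = [49, 50]
pop() → 49: heap contents = [50]
push(5): heap contents = [5, 50]
push(94): heap contents = [5, 50, 94]
pop() → 5: heap contents = [50, 94]
push(18): heap contents = [18, 50, 94]
push(85): heap contents = [18, 50, 85, 94]
push(72): heap contents = [18, 50, 72, 85, 94]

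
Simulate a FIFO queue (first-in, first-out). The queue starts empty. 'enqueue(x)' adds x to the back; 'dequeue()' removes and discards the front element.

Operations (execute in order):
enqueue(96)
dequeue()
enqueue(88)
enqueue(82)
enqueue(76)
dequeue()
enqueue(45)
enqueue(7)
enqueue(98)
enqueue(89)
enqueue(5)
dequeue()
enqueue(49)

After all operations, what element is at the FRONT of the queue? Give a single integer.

Answer: 76

Derivation:
enqueue(96): queue = [96]
dequeue(): queue = []
enqueue(88): queue = [88]
enqueue(82): queue = [88, 82]
enqueue(76): queue = [88, 82, 76]
dequeue(): queue = [82, 76]
enqueue(45): queue = [82, 76, 45]
enqueue(7): queue = [82, 76, 45, 7]
enqueue(98): queue = [82, 76, 45, 7, 98]
enqueue(89): queue = [82, 76, 45, 7, 98, 89]
enqueue(5): queue = [82, 76, 45, 7, 98, 89, 5]
dequeue(): queue = [76, 45, 7, 98, 89, 5]
enqueue(49): queue = [76, 45, 7, 98, 89, 5, 49]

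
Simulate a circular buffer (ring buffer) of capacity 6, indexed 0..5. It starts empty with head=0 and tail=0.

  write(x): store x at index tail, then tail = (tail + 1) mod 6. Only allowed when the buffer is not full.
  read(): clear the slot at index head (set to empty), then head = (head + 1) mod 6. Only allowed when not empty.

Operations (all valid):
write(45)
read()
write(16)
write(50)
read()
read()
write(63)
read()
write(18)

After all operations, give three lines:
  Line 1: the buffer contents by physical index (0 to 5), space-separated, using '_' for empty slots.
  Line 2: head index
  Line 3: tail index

Answer: _ _ _ _ 18 _
4
5

Derivation:
write(45): buf=[45 _ _ _ _ _], head=0, tail=1, size=1
read(): buf=[_ _ _ _ _ _], head=1, tail=1, size=0
write(16): buf=[_ 16 _ _ _ _], head=1, tail=2, size=1
write(50): buf=[_ 16 50 _ _ _], head=1, tail=3, size=2
read(): buf=[_ _ 50 _ _ _], head=2, tail=3, size=1
read(): buf=[_ _ _ _ _ _], head=3, tail=3, size=0
write(63): buf=[_ _ _ 63 _ _], head=3, tail=4, size=1
read(): buf=[_ _ _ _ _ _], head=4, tail=4, size=0
write(18): buf=[_ _ _ _ 18 _], head=4, tail=5, size=1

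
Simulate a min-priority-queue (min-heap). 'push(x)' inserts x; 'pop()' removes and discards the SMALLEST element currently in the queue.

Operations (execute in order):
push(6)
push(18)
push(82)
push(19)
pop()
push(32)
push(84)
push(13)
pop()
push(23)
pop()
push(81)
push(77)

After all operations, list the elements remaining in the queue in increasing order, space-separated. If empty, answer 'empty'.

Answer: 19 23 32 77 81 82 84

Derivation:
push(6): heap contents = [6]
push(18): heap contents = [6, 18]
push(82): heap contents = [6, 18, 82]
push(19): heap contents = [6, 18, 19, 82]
pop() → 6: heap contents = [18, 19, 82]
push(32): heap contents = [18, 19, 32, 82]
push(84): heap contents = [18, 19, 32, 82, 84]
push(13): heap contents = [13, 18, 19, 32, 82, 84]
pop() → 13: heap contents = [18, 19, 32, 82, 84]
push(23): heap contents = [18, 19, 23, 32, 82, 84]
pop() → 18: heap contents = [19, 23, 32, 82, 84]
push(81): heap contents = [19, 23, 32, 81, 82, 84]
push(77): heap contents = [19, 23, 32, 77, 81, 82, 84]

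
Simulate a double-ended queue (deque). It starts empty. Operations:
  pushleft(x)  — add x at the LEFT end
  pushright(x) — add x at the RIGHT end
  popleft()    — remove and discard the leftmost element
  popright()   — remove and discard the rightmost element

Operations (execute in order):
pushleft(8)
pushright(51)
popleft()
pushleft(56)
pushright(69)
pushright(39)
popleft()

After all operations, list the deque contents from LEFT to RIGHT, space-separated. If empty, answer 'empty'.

pushleft(8): [8]
pushright(51): [8, 51]
popleft(): [51]
pushleft(56): [56, 51]
pushright(69): [56, 51, 69]
pushright(39): [56, 51, 69, 39]
popleft(): [51, 69, 39]

Answer: 51 69 39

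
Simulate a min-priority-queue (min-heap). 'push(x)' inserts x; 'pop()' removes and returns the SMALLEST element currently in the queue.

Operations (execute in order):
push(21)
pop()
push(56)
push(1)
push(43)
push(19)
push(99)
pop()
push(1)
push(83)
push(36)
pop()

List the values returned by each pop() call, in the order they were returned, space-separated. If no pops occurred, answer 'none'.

Answer: 21 1 1

Derivation:
push(21): heap contents = [21]
pop() → 21: heap contents = []
push(56): heap contents = [56]
push(1): heap contents = [1, 56]
push(43): heap contents = [1, 43, 56]
push(19): heap contents = [1, 19, 43, 56]
push(99): heap contents = [1, 19, 43, 56, 99]
pop() → 1: heap contents = [19, 43, 56, 99]
push(1): heap contents = [1, 19, 43, 56, 99]
push(83): heap contents = [1, 19, 43, 56, 83, 99]
push(36): heap contents = [1, 19, 36, 43, 56, 83, 99]
pop() → 1: heap contents = [19, 36, 43, 56, 83, 99]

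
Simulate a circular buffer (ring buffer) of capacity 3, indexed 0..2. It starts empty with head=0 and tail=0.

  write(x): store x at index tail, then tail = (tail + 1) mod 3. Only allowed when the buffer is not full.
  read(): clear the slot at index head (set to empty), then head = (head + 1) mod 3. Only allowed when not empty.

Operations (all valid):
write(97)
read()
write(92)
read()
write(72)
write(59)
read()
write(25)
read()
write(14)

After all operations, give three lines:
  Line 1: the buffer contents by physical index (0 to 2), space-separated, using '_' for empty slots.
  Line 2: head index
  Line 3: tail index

write(97): buf=[97 _ _], head=0, tail=1, size=1
read(): buf=[_ _ _], head=1, tail=1, size=0
write(92): buf=[_ 92 _], head=1, tail=2, size=1
read(): buf=[_ _ _], head=2, tail=2, size=0
write(72): buf=[_ _ 72], head=2, tail=0, size=1
write(59): buf=[59 _ 72], head=2, tail=1, size=2
read(): buf=[59 _ _], head=0, tail=1, size=1
write(25): buf=[59 25 _], head=0, tail=2, size=2
read(): buf=[_ 25 _], head=1, tail=2, size=1
write(14): buf=[_ 25 14], head=1, tail=0, size=2

Answer: _ 25 14
1
0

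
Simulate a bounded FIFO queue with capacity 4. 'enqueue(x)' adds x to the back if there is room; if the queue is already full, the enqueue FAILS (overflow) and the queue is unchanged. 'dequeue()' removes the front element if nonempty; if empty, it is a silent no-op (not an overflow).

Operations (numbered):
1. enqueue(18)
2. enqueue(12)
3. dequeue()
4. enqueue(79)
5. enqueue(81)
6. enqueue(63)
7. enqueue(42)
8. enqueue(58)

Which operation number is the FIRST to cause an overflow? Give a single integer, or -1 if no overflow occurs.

1. enqueue(18): size=1
2. enqueue(12): size=2
3. dequeue(): size=1
4. enqueue(79): size=2
5. enqueue(81): size=3
6. enqueue(63): size=4
7. enqueue(42): size=4=cap → OVERFLOW (fail)
8. enqueue(58): size=4=cap → OVERFLOW (fail)

Answer: 7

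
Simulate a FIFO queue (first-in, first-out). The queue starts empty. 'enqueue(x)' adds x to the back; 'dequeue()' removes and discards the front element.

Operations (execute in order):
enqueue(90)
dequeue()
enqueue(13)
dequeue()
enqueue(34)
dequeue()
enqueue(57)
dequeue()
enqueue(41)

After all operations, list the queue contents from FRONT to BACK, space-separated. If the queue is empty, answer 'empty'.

Answer: 41

Derivation:
enqueue(90): [90]
dequeue(): []
enqueue(13): [13]
dequeue(): []
enqueue(34): [34]
dequeue(): []
enqueue(57): [57]
dequeue(): []
enqueue(41): [41]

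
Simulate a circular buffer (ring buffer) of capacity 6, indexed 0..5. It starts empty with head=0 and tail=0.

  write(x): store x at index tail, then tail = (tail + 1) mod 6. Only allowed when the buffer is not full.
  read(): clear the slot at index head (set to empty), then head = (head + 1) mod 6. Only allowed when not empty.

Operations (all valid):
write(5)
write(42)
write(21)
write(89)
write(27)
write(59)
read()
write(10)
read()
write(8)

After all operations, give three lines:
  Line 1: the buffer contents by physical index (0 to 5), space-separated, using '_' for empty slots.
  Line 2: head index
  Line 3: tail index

Answer: 10 8 21 89 27 59
2
2

Derivation:
write(5): buf=[5 _ _ _ _ _], head=0, tail=1, size=1
write(42): buf=[5 42 _ _ _ _], head=0, tail=2, size=2
write(21): buf=[5 42 21 _ _ _], head=0, tail=3, size=3
write(89): buf=[5 42 21 89 _ _], head=0, tail=4, size=4
write(27): buf=[5 42 21 89 27 _], head=0, tail=5, size=5
write(59): buf=[5 42 21 89 27 59], head=0, tail=0, size=6
read(): buf=[_ 42 21 89 27 59], head=1, tail=0, size=5
write(10): buf=[10 42 21 89 27 59], head=1, tail=1, size=6
read(): buf=[10 _ 21 89 27 59], head=2, tail=1, size=5
write(8): buf=[10 8 21 89 27 59], head=2, tail=2, size=6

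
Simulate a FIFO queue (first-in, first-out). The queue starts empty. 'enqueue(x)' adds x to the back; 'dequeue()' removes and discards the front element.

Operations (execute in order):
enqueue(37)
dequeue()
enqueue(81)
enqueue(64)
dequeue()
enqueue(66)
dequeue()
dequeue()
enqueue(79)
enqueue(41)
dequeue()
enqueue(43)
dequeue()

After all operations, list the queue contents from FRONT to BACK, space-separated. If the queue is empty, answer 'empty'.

Answer: 43

Derivation:
enqueue(37): [37]
dequeue(): []
enqueue(81): [81]
enqueue(64): [81, 64]
dequeue(): [64]
enqueue(66): [64, 66]
dequeue(): [66]
dequeue(): []
enqueue(79): [79]
enqueue(41): [79, 41]
dequeue(): [41]
enqueue(43): [41, 43]
dequeue(): [43]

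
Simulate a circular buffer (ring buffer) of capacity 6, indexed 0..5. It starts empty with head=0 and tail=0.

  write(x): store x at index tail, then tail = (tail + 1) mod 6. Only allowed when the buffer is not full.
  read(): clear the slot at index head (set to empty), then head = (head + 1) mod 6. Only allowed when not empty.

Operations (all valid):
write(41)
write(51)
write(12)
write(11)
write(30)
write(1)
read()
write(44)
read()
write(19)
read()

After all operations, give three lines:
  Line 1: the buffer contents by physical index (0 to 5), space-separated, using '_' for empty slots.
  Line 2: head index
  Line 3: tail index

write(41): buf=[41 _ _ _ _ _], head=0, tail=1, size=1
write(51): buf=[41 51 _ _ _ _], head=0, tail=2, size=2
write(12): buf=[41 51 12 _ _ _], head=0, tail=3, size=3
write(11): buf=[41 51 12 11 _ _], head=0, tail=4, size=4
write(30): buf=[41 51 12 11 30 _], head=0, tail=5, size=5
write(1): buf=[41 51 12 11 30 1], head=0, tail=0, size=6
read(): buf=[_ 51 12 11 30 1], head=1, tail=0, size=5
write(44): buf=[44 51 12 11 30 1], head=1, tail=1, size=6
read(): buf=[44 _ 12 11 30 1], head=2, tail=1, size=5
write(19): buf=[44 19 12 11 30 1], head=2, tail=2, size=6
read(): buf=[44 19 _ 11 30 1], head=3, tail=2, size=5

Answer: 44 19 _ 11 30 1
3
2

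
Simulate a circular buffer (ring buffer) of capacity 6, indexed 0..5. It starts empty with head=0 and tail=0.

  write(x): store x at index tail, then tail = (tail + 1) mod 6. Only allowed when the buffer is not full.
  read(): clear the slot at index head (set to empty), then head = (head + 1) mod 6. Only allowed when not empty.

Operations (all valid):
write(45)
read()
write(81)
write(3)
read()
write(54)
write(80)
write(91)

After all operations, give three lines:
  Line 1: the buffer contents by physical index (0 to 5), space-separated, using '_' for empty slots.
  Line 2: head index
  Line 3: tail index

write(45): buf=[45 _ _ _ _ _], head=0, tail=1, size=1
read(): buf=[_ _ _ _ _ _], head=1, tail=1, size=0
write(81): buf=[_ 81 _ _ _ _], head=1, tail=2, size=1
write(3): buf=[_ 81 3 _ _ _], head=1, tail=3, size=2
read(): buf=[_ _ 3 _ _ _], head=2, tail=3, size=1
write(54): buf=[_ _ 3 54 _ _], head=2, tail=4, size=2
write(80): buf=[_ _ 3 54 80 _], head=2, tail=5, size=3
write(91): buf=[_ _ 3 54 80 91], head=2, tail=0, size=4

Answer: _ _ 3 54 80 91
2
0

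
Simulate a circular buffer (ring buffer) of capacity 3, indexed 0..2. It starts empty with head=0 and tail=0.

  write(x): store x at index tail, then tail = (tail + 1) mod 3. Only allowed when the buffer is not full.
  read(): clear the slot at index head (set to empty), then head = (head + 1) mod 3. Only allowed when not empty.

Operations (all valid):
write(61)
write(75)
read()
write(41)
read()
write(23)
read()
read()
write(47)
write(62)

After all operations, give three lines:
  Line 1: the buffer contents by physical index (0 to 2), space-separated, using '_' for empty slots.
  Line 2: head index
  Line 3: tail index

write(61): buf=[61 _ _], head=0, tail=1, size=1
write(75): buf=[61 75 _], head=0, tail=2, size=2
read(): buf=[_ 75 _], head=1, tail=2, size=1
write(41): buf=[_ 75 41], head=1, tail=0, size=2
read(): buf=[_ _ 41], head=2, tail=0, size=1
write(23): buf=[23 _ 41], head=2, tail=1, size=2
read(): buf=[23 _ _], head=0, tail=1, size=1
read(): buf=[_ _ _], head=1, tail=1, size=0
write(47): buf=[_ 47 _], head=1, tail=2, size=1
write(62): buf=[_ 47 62], head=1, tail=0, size=2

Answer: _ 47 62
1
0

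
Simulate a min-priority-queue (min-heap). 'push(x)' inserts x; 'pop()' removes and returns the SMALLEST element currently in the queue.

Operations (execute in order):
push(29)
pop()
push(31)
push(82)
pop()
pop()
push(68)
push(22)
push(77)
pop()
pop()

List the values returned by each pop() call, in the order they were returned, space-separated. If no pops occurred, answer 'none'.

push(29): heap contents = [29]
pop() → 29: heap contents = []
push(31): heap contents = [31]
push(82): heap contents = [31, 82]
pop() → 31: heap contents = [82]
pop() → 82: heap contents = []
push(68): heap contents = [68]
push(22): heap contents = [22, 68]
push(77): heap contents = [22, 68, 77]
pop() → 22: heap contents = [68, 77]
pop() → 68: heap contents = [77]

Answer: 29 31 82 22 68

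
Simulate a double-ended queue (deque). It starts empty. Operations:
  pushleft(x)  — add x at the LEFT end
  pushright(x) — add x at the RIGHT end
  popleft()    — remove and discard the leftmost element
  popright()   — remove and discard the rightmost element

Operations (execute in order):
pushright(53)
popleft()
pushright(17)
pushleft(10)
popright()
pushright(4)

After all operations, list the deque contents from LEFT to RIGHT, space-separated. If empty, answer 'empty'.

pushright(53): [53]
popleft(): []
pushright(17): [17]
pushleft(10): [10, 17]
popright(): [10]
pushright(4): [10, 4]

Answer: 10 4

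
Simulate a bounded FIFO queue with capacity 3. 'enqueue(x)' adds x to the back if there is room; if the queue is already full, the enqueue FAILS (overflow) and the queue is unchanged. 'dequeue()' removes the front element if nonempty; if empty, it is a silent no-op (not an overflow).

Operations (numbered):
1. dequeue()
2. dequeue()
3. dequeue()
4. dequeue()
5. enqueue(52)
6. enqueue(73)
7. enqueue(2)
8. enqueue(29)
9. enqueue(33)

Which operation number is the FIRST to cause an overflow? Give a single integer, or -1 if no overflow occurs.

1. dequeue(): empty, no-op, size=0
2. dequeue(): empty, no-op, size=0
3. dequeue(): empty, no-op, size=0
4. dequeue(): empty, no-op, size=0
5. enqueue(52): size=1
6. enqueue(73): size=2
7. enqueue(2): size=3
8. enqueue(29): size=3=cap → OVERFLOW (fail)
9. enqueue(33): size=3=cap → OVERFLOW (fail)

Answer: 8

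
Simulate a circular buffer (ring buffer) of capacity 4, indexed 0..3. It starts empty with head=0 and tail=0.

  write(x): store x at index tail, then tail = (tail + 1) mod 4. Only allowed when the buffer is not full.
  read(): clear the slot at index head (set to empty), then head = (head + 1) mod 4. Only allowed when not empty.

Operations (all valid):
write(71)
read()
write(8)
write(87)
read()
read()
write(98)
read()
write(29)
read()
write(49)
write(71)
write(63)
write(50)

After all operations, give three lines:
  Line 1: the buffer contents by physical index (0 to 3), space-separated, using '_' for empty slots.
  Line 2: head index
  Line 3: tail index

Answer: 50 49 71 63
1
1

Derivation:
write(71): buf=[71 _ _ _], head=0, tail=1, size=1
read(): buf=[_ _ _ _], head=1, tail=1, size=0
write(8): buf=[_ 8 _ _], head=1, tail=2, size=1
write(87): buf=[_ 8 87 _], head=1, tail=3, size=2
read(): buf=[_ _ 87 _], head=2, tail=3, size=1
read(): buf=[_ _ _ _], head=3, tail=3, size=0
write(98): buf=[_ _ _ 98], head=3, tail=0, size=1
read(): buf=[_ _ _ _], head=0, tail=0, size=0
write(29): buf=[29 _ _ _], head=0, tail=1, size=1
read(): buf=[_ _ _ _], head=1, tail=1, size=0
write(49): buf=[_ 49 _ _], head=1, tail=2, size=1
write(71): buf=[_ 49 71 _], head=1, tail=3, size=2
write(63): buf=[_ 49 71 63], head=1, tail=0, size=3
write(50): buf=[50 49 71 63], head=1, tail=1, size=4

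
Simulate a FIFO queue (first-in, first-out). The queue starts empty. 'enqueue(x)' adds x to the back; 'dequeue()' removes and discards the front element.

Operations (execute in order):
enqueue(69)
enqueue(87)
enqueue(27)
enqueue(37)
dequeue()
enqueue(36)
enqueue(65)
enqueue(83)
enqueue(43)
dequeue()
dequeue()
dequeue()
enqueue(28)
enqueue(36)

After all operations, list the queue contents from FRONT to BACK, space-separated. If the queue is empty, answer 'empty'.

Answer: 36 65 83 43 28 36

Derivation:
enqueue(69): [69]
enqueue(87): [69, 87]
enqueue(27): [69, 87, 27]
enqueue(37): [69, 87, 27, 37]
dequeue(): [87, 27, 37]
enqueue(36): [87, 27, 37, 36]
enqueue(65): [87, 27, 37, 36, 65]
enqueue(83): [87, 27, 37, 36, 65, 83]
enqueue(43): [87, 27, 37, 36, 65, 83, 43]
dequeue(): [27, 37, 36, 65, 83, 43]
dequeue(): [37, 36, 65, 83, 43]
dequeue(): [36, 65, 83, 43]
enqueue(28): [36, 65, 83, 43, 28]
enqueue(36): [36, 65, 83, 43, 28, 36]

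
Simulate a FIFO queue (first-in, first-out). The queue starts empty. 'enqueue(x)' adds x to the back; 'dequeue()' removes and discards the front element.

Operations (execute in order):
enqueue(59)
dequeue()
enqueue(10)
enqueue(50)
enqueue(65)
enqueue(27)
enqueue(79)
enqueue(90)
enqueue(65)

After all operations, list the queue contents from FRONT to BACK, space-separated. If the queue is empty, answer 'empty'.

Answer: 10 50 65 27 79 90 65

Derivation:
enqueue(59): [59]
dequeue(): []
enqueue(10): [10]
enqueue(50): [10, 50]
enqueue(65): [10, 50, 65]
enqueue(27): [10, 50, 65, 27]
enqueue(79): [10, 50, 65, 27, 79]
enqueue(90): [10, 50, 65, 27, 79, 90]
enqueue(65): [10, 50, 65, 27, 79, 90, 65]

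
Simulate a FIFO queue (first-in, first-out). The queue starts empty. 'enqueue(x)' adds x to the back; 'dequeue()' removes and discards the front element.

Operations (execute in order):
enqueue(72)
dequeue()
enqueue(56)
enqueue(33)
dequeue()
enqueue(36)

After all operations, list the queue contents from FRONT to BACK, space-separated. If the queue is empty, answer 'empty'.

Answer: 33 36

Derivation:
enqueue(72): [72]
dequeue(): []
enqueue(56): [56]
enqueue(33): [56, 33]
dequeue(): [33]
enqueue(36): [33, 36]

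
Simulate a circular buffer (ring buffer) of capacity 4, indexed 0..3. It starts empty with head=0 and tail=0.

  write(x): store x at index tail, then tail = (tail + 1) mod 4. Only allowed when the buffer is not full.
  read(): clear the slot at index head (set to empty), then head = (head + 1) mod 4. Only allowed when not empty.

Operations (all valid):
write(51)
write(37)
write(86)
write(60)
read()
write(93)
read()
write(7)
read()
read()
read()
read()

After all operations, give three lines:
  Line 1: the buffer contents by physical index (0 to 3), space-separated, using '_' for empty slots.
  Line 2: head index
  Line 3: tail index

write(51): buf=[51 _ _ _], head=0, tail=1, size=1
write(37): buf=[51 37 _ _], head=0, tail=2, size=2
write(86): buf=[51 37 86 _], head=0, tail=3, size=3
write(60): buf=[51 37 86 60], head=0, tail=0, size=4
read(): buf=[_ 37 86 60], head=1, tail=0, size=3
write(93): buf=[93 37 86 60], head=1, tail=1, size=4
read(): buf=[93 _ 86 60], head=2, tail=1, size=3
write(7): buf=[93 7 86 60], head=2, tail=2, size=4
read(): buf=[93 7 _ 60], head=3, tail=2, size=3
read(): buf=[93 7 _ _], head=0, tail=2, size=2
read(): buf=[_ 7 _ _], head=1, tail=2, size=1
read(): buf=[_ _ _ _], head=2, tail=2, size=0

Answer: _ _ _ _
2
2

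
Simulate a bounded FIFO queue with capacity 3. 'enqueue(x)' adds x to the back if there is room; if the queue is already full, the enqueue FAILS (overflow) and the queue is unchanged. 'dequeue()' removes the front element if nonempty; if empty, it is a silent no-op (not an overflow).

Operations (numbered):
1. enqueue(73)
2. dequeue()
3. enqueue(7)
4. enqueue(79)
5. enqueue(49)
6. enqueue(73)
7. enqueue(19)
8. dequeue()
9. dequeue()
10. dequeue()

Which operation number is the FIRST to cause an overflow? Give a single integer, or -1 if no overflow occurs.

Answer: 6

Derivation:
1. enqueue(73): size=1
2. dequeue(): size=0
3. enqueue(7): size=1
4. enqueue(79): size=2
5. enqueue(49): size=3
6. enqueue(73): size=3=cap → OVERFLOW (fail)
7. enqueue(19): size=3=cap → OVERFLOW (fail)
8. dequeue(): size=2
9. dequeue(): size=1
10. dequeue(): size=0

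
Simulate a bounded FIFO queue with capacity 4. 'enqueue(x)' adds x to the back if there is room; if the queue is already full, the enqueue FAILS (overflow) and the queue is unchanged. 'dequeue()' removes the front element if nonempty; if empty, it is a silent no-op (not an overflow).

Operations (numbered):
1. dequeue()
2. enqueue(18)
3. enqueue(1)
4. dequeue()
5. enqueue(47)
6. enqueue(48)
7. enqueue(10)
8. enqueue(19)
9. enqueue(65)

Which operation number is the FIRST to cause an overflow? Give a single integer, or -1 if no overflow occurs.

1. dequeue(): empty, no-op, size=0
2. enqueue(18): size=1
3. enqueue(1): size=2
4. dequeue(): size=1
5. enqueue(47): size=2
6. enqueue(48): size=3
7. enqueue(10): size=4
8. enqueue(19): size=4=cap → OVERFLOW (fail)
9. enqueue(65): size=4=cap → OVERFLOW (fail)

Answer: 8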